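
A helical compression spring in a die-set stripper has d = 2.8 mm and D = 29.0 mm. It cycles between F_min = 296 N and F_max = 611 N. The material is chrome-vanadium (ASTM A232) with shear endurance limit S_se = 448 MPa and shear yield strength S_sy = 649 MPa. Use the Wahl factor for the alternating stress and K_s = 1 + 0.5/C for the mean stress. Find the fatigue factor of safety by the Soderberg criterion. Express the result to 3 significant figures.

C = D/d = 29.0/2.8 = 10.3571; K_W = (4C−1)/(4C−4)+0.615/C = 1.1395; K_s = 1+0.5/C = 1.0483
F_a = (F_max−F_min)/2 = 157.5 N; F_m = (F_max+F_min)/2 = 453.5 N
τ_a = K_W·8F_aD/(πd³) = 1.1395 × 529.84 = 603.77 MPa
τ_m = K_s·8F_mD/(πd³) = 1.0483 × 1525.6 = 1599.3 MPa
Soderberg: 1/n_f = τ_a/S_se + τ_m/S_sy = 603.77/448 + 1599.3/649 = 1.34770 + 2.46418 = 3.8119
n_f = 1/3.8119 = 0.2623

0.262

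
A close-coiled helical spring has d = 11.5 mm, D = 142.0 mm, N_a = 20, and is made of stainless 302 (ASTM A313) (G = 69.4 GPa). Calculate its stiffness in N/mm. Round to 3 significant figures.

2.65 N/mm

k = Gd⁴/(8D³N_a) = (69.4×10³ × 11.5⁴) / (8 × 142.0³ × 20)
  = 1.21381e+09 / 4.58126e+08 = 2.6495 N/mm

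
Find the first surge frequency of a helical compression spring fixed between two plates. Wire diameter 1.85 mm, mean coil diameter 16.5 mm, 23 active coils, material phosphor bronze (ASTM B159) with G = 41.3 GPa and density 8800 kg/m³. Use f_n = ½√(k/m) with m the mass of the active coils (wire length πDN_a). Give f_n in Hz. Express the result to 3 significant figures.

72.0 Hz

k = Gd⁴/(8D³N_a) = (41.3×10³)(1.85⁴)/(8·16.5³·23) = 0.58528 N/mm = 585.28 N/m
Wire length L = πDN_a = π·16.5·23 = 1192.2 mm
m = ρ·(πd²/4)·L = 8800 × 2.688×10⁻⁶ m² × 1.1922 m = 0.028202 kg
f_n = ½√(k/m) = 0.5·√(585.28/0.028202) = 0.5·√(20753) = 72.03 Hz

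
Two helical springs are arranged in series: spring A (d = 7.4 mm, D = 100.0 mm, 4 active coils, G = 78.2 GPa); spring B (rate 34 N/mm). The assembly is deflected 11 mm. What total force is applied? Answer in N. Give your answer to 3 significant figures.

66.3 N

k_A = Gd⁴/(8D³N_a) = (78.2×10³)(7.4⁴)/(8·100.0³·4) = 7.328 N/mm
Series: 1/k_eq = 1/7.328 + 1/34 = 0.16588; k_eq = 6.0286 N/mm
F = k_eq·δ = 6.0286·11 = 66.315 N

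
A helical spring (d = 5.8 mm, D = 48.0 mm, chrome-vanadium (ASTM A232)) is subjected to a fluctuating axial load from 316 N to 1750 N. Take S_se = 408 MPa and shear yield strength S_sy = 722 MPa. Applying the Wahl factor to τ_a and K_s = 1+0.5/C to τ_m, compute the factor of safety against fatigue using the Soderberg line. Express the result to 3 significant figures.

C = D/d = 48.0/5.8 = 8.2759; K_W = (4C−1)/(4C−4)+0.615/C = 1.1774; K_s = 1+0.5/C = 1.0604
F_a = (F_max−F_min)/2 = 717 N; F_m = (F_max+F_min)/2 = 1033 N
τ_a = K_W·8F_aD/(πd³) = 1.1774 × 449.18 = 528.86 MPa
τ_m = K_s·8F_mD/(πd³) = 1.0604 × 647.14 = 686.24 MPa
Soderberg: 1/n_f = τ_a/S_se + τ_m/S_sy = 528.86/408 + 686.24/722 = 1.29622 + 0.95047 = 2.2467
n_f = 1/2.2467 = 0.4451

0.445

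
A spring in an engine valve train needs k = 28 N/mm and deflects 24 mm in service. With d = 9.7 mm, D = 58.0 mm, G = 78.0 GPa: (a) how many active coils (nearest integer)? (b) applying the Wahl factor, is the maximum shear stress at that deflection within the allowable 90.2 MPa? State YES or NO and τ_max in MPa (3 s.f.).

(a) 16 coils; (b) NO, τ_max = 135 MPa

N_a = Gd⁴/(8D³k) = (78.0×10³)(9.7⁴)/(8·58.0³·28) = 15.8 → N_a = 16
Actual rate k = Gd⁴/(8D³·16) = 27.65 N/mm
Working load F = kδ = 27.65·24 = 663.59 N
C = 58.0/9.7 = 5.9794; K_W = (4C−1)/(4C−4)+0.615/C = 1.2535
τ_max = K_W·8FD/(πd³) = 1.2535·107.39 = 134.61 MPa
τ_max > 90.2 MPa → exceeds allowable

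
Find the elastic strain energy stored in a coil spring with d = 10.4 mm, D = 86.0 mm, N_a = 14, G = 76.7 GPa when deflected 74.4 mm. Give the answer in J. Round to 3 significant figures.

k = Gd⁴/(8D³N_a) = (76.7×10³)(10.4⁴)/(8·86.0³·14) = 12.595 N/mm
U = ½kδ² = 0.5 × 12.595 × 74.4² = 34860 N·mm = 34.86 J

34.9 J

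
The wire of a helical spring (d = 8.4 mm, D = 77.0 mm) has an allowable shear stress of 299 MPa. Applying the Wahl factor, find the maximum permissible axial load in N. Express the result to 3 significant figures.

780 N

C = D/d = 77.0/8.4 = 9.1667
K_W = (4C−1)/(4C−4) + 0.615/C = 35.667/32.667 + 0.0671 = 1.1589
τ_max = K·8FD/(πd³) → F_max = τ_allow·πd³/(8DK)
F_max = 299·π·8.4³/(8·77.0·1.1589) = 5.5675e+05/713.9 = 779.87 N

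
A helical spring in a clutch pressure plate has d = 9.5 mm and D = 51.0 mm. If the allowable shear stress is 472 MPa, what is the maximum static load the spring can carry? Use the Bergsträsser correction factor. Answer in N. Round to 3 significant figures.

C = D/d = 51.0/9.5 = 5.3684
K_B = (4C+2)/(4C−3) = 23.474/18.474 = 1.2707
τ_max = K·8FD/(πd³) → F_max = τ_allow·πd³/(8DK)
F_max = 472·π·9.5³/(8·51.0·1.2707) = 1.2713e+06/518.43 = 2452.3 N

2450 N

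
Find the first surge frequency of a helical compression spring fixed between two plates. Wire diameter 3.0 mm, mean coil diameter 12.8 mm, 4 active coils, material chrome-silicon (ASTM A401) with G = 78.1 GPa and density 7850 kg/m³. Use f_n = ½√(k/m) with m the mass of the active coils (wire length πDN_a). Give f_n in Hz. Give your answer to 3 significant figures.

1620 Hz

k = Gd⁴/(8D³N_a) = (78.1×10³)(3.0⁴)/(8·12.8³·4) = 94.266 N/mm = 94266 N/m
Wire length L = πDN_a = π·12.8·4 = 160.85 mm
m = ρ·(πd²/4)·L = 7850 × 7.0686×10⁻⁶ m² × 0.16085 m = 0.0089253 kg
f_n = ½√(k/m) = 0.5·√(94266/0.0089253) = 0.5·√(1.0562e+07) = 1624.9 Hz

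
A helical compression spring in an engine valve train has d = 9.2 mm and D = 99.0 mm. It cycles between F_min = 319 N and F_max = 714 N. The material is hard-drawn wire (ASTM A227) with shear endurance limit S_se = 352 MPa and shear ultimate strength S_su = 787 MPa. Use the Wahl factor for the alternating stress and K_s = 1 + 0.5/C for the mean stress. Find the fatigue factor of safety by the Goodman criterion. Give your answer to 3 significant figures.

C = D/d = 99.0/9.2 = 10.7609; K_W = (4C−1)/(4C−4)+0.615/C = 1.1340; K_s = 1+0.5/C = 1.0465
F_a = (F_max−F_min)/2 = 197.5 N; F_m = (F_max+F_min)/2 = 516.5 N
τ_a = K_W·8F_aD/(πd³) = 1.1340 × 63.941 = 72.508 MPa
τ_m = K_s·8F_mD/(πd³) = 1.0465 × 167.22 = 174.99 MPa
Goodman: 1/n_f = τ_a/S_se + τ_m/S_su = 72.508/352 + 174.99/787 = 0.20599 + 0.22235 = 0.42834
n_f = 1/0.42834 = 2.335

2.33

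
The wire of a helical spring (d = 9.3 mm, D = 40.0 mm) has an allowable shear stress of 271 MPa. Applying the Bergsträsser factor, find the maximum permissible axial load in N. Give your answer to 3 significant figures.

C = D/d = 40.0/9.3 = 4.3011
K_B = (4C+2)/(4C−3) = 19.204/14.204 = 1.3520
τ_max = K·8FD/(πd³) → F_max = τ_allow·πd³/(8DK)
F_max = 271·π·9.3³/(8·40.0·1.3520) = 6.8481e+05/432.64 = 1582.8 N

1580 N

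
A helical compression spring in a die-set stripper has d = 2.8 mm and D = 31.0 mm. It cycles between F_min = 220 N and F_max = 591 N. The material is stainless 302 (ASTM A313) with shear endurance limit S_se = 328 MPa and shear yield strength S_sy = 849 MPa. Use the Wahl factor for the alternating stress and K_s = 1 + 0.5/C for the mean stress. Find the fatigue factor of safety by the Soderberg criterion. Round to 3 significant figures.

C = D/d = 31.0/2.8 = 11.0714; K_W = (4C−1)/(4C−4)+0.615/C = 1.1300; K_s = 1+0.5/C = 1.0452
F_a = (F_max−F_min)/2 = 185.5 N; F_m = (F_max+F_min)/2 = 405.5 N
τ_a = K_W·8F_aD/(πd³) = 1.1300 × 667.07 = 753.8 MPa
τ_m = K_s·8F_mD/(πd³) = 1.0452 × 1458.2 = 1524.1 MPa
Soderberg: 1/n_f = τ_a/S_se + τ_m/S_sy = 753.8/328 + 1524.1/849 = 2.29817 + 1.79512 = 4.0933
n_f = 1/4.0933 = 0.2443

0.244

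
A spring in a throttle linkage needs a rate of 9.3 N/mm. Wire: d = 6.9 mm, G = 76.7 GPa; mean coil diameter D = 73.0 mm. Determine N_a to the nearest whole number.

6

N_a = Gd⁴/(8D³k) = (76.7×10³ × 6.9⁴)/(8 × 73.0³ × 9.3)
    = 1.73857e+08 / 2.89429e+07 = 6.007 → 6 coils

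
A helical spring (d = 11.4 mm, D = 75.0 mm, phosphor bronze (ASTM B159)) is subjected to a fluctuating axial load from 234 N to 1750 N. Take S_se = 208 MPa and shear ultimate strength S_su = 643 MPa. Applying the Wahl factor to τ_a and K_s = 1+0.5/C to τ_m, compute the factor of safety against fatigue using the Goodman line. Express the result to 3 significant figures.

1.26

C = D/d = 75.0/11.4 = 6.5789; K_W = (4C−1)/(4C−4)+0.615/C = 1.2279; K_s = 1+0.5/C = 1.0760
F_a = (F_max−F_min)/2 = 758 N; F_m = (F_max+F_min)/2 = 992 N
τ_a = K_W·8F_aD/(πd³) = 1.2279 × 97.714 = 119.98 MPa
τ_m = K_s·8F_mD/(πd³) = 1.0760 × 127.88 = 137.6 MPa
Goodman: 1/n_f = τ_a/S_se + τ_m/S_su = 119.98/208 + 137.6/643 = 0.57685 + 0.21399 = 0.79084
n_f = 1/0.79084 = 1.264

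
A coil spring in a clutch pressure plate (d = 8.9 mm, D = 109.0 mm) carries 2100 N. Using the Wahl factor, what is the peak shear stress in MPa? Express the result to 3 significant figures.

923 MPa

Spring index C = D/d = 109.0/8.9 = 12.2472
K_W = (4C−1)/(4C−4) + 0.615/C = 47.989/44.989 + 0.0502 = 1.1169
τ₀ = 8FD/(πd³) = 8·2100·109.0/(π·8.9³) = 1.8312e+06/2214.7 = 826.83 MPa
τ_max = K·τ₀ = 1.1169 × 826.83 = 923.48 MPa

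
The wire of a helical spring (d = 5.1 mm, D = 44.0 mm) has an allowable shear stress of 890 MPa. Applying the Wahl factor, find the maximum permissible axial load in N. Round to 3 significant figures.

C = D/d = 44.0/5.1 = 8.6275
K_W = (4C−1)/(4C−4) + 0.615/C = 33.510/30.510 + 0.0713 = 1.1696
τ_max = K·8FD/(πd³) → F_max = τ_allow·πd³/(8DK)
F_max = 890·π·5.1³/(8·44.0·1.1696) = 3.7089e+05/411.7 = 900.88 N

901 N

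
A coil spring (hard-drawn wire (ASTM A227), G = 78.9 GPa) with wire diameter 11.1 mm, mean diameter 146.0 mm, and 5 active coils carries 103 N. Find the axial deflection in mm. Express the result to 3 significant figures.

k = Gd⁴/(8D³N_a) = (78.9×10³)(11.1⁴)/(8·146.0³·5) = 9.6217 N/mm
δ = F/k = 103 / 9.6217 = 10.705 mm

10.7 mm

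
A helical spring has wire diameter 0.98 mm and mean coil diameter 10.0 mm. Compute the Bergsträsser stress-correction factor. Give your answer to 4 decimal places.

C = D/d = 10.0/0.98 = 10.2041
K_B = (4C+2)/(4C−3) = 42.816/37.816 = 1.1322

1.1322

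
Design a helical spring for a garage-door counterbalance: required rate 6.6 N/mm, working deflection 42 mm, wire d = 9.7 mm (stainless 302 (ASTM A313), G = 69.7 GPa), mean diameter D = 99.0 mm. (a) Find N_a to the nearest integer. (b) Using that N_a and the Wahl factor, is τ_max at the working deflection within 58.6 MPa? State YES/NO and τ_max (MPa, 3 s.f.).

(a) 12 coils; (b) NO, τ_max = 87.7 MPa

N_a = Gd⁴/(8D³k) = (69.7×10³)(9.7⁴)/(8·99.0³·6.6) = 12.04 → N_a = 12
Actual rate k = Gd⁴/(8D³·12) = 6.6243 N/mm
Working load F = kδ = 6.6243·42 = 278.22 N
C = 99.0/9.7 = 10.2062; K_W = (4C−1)/(4C−4)+0.615/C = 1.1417
τ_max = K_W·8FD/(πd³) = 1.1417·76.851 = 87.743 MPa
τ_max > 58.6 MPa → exceeds allowable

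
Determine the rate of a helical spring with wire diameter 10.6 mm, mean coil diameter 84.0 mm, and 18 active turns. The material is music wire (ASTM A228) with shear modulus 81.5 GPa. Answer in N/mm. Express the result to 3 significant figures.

k = Gd⁴/(8D³N_a) = (81.5×10³ × 10.6⁴) / (8 × 84.0³ × 18)
  = 1.02892e+09 / 8.53494e+07 = 12.055 N/mm

12.1 N/mm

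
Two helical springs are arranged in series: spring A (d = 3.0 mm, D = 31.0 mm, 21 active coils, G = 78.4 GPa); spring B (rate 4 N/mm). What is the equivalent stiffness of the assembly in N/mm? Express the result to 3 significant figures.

0.963 N/mm

k_A = Gd⁴/(8D³N_a) = (78.4×10³)(3.0⁴)/(8·31.0³·21) = 1.2688 N/mm
Series: 1/k_eq = 1/1.2688 + 1/4 = 1.0381; k_eq = 0.96328 N/mm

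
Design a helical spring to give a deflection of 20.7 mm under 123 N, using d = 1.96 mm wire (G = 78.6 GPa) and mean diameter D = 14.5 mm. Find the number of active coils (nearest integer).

8

Required rate k = F/δ = 123/20.7 = 5.942 N/mm
N_a = Gd⁴/(8D³k) = (78.6×10³ × 1.96⁴)/(8 × 14.5³ × 5.942)
    = 1.15997e+06 / 144920 = 8.004 → 8 coils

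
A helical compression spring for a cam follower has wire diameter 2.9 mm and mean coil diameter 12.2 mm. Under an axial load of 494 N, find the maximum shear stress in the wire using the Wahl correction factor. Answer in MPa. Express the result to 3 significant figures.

Spring index C = D/d = 12.2/2.9 = 4.2069
K_W = (4C−1)/(4C−4) + 0.615/C = 15.828/12.828 + 0.1462 = 1.3801
τ₀ = 8FD/(πd³) = 8·494·12.2/(π·2.9³) = 48214.4/76.62 = 629.26 MPa
τ_max = K·τ₀ = 1.3801 × 629.26 = 868.42 MPa

868 MPa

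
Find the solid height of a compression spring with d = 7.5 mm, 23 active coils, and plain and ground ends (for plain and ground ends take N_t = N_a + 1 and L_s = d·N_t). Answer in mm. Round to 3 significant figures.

180 mm

plain and ground ends: N_t = N_a + 1 = 23 + 1 = 24
L_s = d·N_t = 7.5 × 24 = 180 mm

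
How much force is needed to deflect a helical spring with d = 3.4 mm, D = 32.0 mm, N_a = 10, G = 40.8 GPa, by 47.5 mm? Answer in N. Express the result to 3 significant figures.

98.8 N

k = Gd⁴/(8D³N_a) = (40.8×10³)(3.4⁴)/(8·32.0³·10) = 2.0799 N/mm
F = k·δ = 2.0799 × 47.5 = 98.794 N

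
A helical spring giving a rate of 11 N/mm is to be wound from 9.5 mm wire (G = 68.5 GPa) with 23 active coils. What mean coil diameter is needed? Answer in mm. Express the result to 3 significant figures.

65.1 mm

D = (Gd⁴/(8N_a·k))^(1/3) = (68.5×10³·9.5⁴/(8·23·11))^(1/3)
  = (275660)^(1/3) = 65.0816 mm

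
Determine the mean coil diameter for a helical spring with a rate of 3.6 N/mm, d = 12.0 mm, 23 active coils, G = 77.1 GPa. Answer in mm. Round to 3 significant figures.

134 mm

D = (Gd⁴/(8N_a·k))^(1/3) = (77.1×10³·12.0⁴/(8·23·3.6))^(1/3)
  = (2.41357e+06)^(1/3) = 134.1384 mm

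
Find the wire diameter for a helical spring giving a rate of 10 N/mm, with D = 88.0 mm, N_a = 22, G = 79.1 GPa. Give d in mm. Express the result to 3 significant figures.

d = (8D³N_a·k / G)^(1/4) = (8·88.0³·22·10 / (79.1×10³))^0.25
  = (15163)^0.25 = 11.0968 mm

11.1 mm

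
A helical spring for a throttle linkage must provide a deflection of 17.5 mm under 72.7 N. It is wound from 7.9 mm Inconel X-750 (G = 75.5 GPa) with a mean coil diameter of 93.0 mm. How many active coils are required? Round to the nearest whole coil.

Required rate k = F/δ = 72.7/17.5 = 4.1543 N/mm
N_a = Gd⁴/(8D³k) = (75.5×10³ × 7.9⁴)/(8 × 93.0³ × 4.1543)
    = 2.94073e+08 / 2.67322e+07 = 11 → 11 coils

11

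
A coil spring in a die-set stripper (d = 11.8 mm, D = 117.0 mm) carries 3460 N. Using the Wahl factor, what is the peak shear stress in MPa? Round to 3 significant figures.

Spring index C = D/d = 117.0/11.8 = 9.9153
K_W = (4C−1)/(4C−4) + 0.615/C = 38.661/35.661 + 0.0620 = 1.1462
τ₀ = 8FD/(πd³) = 8·3460·117.0/(π·11.8³) = 3.23856e+06/5161.7 = 627.42 MPa
τ_max = K·τ₀ = 1.1462 × 627.42 = 719.11 MPa

719 MPa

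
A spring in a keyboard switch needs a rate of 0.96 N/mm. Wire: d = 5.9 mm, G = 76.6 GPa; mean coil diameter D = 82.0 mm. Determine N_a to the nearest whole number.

N_a = Gd⁴/(8D³k) = (76.6×10³ × 5.9⁴)/(8 × 82.0³ × 0.96)
    = 9.2819e+07 / 4.23451e+06 = 21.92 → 22 coils

22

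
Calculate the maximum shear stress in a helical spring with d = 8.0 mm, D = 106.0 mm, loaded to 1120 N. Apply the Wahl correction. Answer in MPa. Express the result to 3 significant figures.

654 MPa

Spring index C = D/d = 106.0/8.0 = 13.2500
K_W = (4C−1)/(4C−4) + 0.615/C = 52.000/49.000 + 0.0464 = 1.1076
τ₀ = 8FD/(πd³) = 8·1120·106.0/(π·8.0³) = 949760/1608.5 = 590.46 MPa
τ_max = K·τ₀ = 1.1076 × 590.46 = 654.02 MPa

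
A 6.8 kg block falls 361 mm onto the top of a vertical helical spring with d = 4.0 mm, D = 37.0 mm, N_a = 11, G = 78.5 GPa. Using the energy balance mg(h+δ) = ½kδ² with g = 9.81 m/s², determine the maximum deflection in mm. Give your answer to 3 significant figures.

k = Gd⁴/(8D³N_a) = (78.5×10³)(4.0⁴)/(8·37.0³·11) = 4.5084 N/mm
W = mg = 6.8 × 9.81 = 66.708 N
½kδ² − Wδ − Wh = 0 → δ = (W + √(W² + 2kWh))/k
δ = (66.708 + √(4450 + 217139))/4.5084 = (66.708 + 470.73)/4.5084 = 119.21 mm

119 mm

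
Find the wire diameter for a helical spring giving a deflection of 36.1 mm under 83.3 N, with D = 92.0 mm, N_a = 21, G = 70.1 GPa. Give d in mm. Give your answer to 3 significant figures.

Required rate k = F/δ = 83.3/36.1 = 2.3075 N/mm
d = (8D³N_a·k / G)^(1/4) = (8·92.0³·21·2.3075 / (70.1×10³))^0.25
  = (4306.2)^0.25 = 8.1007 mm

8.10 mm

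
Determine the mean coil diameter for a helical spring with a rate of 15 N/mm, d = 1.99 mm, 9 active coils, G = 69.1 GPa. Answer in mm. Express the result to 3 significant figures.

D = (Gd⁴/(8N_a·k))^(1/3) = (69.1×10³·1.99⁴/(8·9·15))^(1/3)
  = (1003.38)^(1/3) = 10.0113 mm

10.0 mm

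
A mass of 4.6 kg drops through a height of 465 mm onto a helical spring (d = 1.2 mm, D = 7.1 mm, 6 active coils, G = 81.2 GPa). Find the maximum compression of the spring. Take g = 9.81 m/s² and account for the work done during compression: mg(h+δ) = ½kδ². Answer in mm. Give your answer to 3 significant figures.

k = Gd⁴/(8D³N_a) = (81.2×10³)(1.2⁴)/(8·7.1³·6) = 9.8009 N/mm
W = mg = 4.6 × 9.81 = 45.126 N
½kδ² − Wδ − Wh = 0 → δ = (W + √(W² + 2kWh))/k
δ = (45.126 + √(2036.4 + 411315))/9.8009 = (45.126 + 642.92)/9.8009 = 70.203 mm

70.2 mm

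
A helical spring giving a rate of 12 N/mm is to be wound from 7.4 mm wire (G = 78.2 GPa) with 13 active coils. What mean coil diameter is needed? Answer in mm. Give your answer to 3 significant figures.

D = (Gd⁴/(8N_a·k))^(1/3) = (78.2×10³·7.4⁴/(8·13·12))^(1/3)
  = (187897)^(1/3) = 57.2760 mm

57.3 mm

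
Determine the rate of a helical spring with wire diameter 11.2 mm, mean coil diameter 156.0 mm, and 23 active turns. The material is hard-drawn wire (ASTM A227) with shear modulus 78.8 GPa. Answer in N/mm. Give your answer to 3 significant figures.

1.78 N/mm

k = Gd⁴/(8D³N_a) = (78.8×10³ × 11.2⁴) / (8 × 156.0³ × 23)
  = 1.23993e+09 / 6.98541e+08 = 1.775 N/mm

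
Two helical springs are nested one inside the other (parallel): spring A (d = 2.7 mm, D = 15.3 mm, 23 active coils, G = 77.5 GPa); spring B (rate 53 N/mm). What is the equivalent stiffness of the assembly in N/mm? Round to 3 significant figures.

k_A = Gd⁴/(8D³N_a) = (77.5×10³)(2.7⁴)/(8·15.3³·23) = 6.2498 N/mm
Parallel: k_eq = 6.2498 + 53 = 59.25 N/mm

59.2 N/mm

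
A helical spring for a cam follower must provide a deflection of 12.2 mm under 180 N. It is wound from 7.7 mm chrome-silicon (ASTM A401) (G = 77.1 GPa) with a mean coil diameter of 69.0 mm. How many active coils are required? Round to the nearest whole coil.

Required rate k = F/δ = 180/12.2 = 14.754 N/mm
N_a = Gd⁴/(8D³k) = (77.1×10³ × 7.7⁴)/(8 × 69.0³ × 14.754)
    = 2.7103e+08 / 3.87748e+07 = 6.99 → 7 coils

7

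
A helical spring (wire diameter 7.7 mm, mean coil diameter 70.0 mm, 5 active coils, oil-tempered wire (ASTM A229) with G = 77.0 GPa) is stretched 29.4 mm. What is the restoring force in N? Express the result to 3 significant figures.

580 N

k = Gd⁴/(8D³N_a) = (77.0×10³)(7.7⁴)/(8·70.0³·5) = 19.729 N/mm
F = k·δ = 19.729 × 29.4 = 580.03 N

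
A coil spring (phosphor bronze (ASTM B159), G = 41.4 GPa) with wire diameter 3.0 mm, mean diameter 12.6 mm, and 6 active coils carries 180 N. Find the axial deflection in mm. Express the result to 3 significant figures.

5.15 mm

k = Gd⁴/(8D³N_a) = (41.4×10³)(3.0⁴)/(8·12.6³·6) = 34.925 N/mm
δ = F/k = 180 / 34.925 = 5.1539 mm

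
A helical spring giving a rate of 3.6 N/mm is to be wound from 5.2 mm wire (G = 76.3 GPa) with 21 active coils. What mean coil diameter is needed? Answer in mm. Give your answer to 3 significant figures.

D = (Gd⁴/(8N_a·k))^(1/3) = (76.3×10³·5.2⁴/(8·21·3.6))^(1/3)
  = (92241.5)^(1/3) = 45.1830 mm

45.2 mm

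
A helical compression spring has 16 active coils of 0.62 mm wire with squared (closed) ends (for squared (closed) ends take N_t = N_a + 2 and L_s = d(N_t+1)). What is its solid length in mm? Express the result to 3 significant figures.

squared (closed) ends: N_t = N_a + 2 = 16 + 2 = 18
L_s = d·(N_t+1) = 0.62 × 19 = 11.78 mm

11.8 mm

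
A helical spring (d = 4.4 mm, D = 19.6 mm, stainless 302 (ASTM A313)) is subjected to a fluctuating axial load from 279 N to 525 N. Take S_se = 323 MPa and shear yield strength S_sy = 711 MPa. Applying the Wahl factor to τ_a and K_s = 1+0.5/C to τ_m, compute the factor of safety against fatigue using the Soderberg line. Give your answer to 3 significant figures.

C = D/d = 19.6/4.4 = 4.4545; K_W = (4C−1)/(4C−4)+0.615/C = 1.3552; K_s = 1+0.5/C = 1.1122
F_a = (F_max−F_min)/2 = 123 N; F_m = (F_max+F_min)/2 = 402 N
τ_a = K_W·8F_aD/(πd³) = 1.3552 × 72.068 = 97.664 MPa
τ_m = K_s·8F_mD/(πd³) = 1.1122 × 235.54 = 261.98 MPa
Soderberg: 1/n_f = τ_a/S_se + τ_m/S_sy = 97.664/323 + 261.98/711 = 0.30237 + 0.36846 = 0.67083
n_f = 1/0.67083 = 1.491

1.49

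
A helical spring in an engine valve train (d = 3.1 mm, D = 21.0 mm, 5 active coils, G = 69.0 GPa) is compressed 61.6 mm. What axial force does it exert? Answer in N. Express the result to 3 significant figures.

k = Gd⁴/(8D³N_a) = (69.0×10³)(3.1⁴)/(8·21.0³·5) = 17.202 N/mm
F = k·δ = 17.202 × 61.6 = 1059.6 N

1060 N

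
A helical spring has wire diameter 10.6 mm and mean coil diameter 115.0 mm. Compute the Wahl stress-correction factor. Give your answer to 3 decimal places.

1.133

C = D/d = 115.0/10.6 = 10.8491
K_W = (4C−1)/(4C−4) + 0.615/C = 42.396/39.396 + 0.0567 = 1.1328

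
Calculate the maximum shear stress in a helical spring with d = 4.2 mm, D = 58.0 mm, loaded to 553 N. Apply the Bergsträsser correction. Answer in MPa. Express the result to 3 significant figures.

Spring index C = D/d = 58.0/4.2 = 13.8095
K_B = (4C+2)/(4C−3) = 57.238/52.238 = 1.0957
τ₀ = 8FD/(πd³) = 8·553·58.0/(π·4.2³) = 256592/232.75 = 1102.4 MPa
τ_max = K·τ₀ = 1.0957 × 1102.4 = 1207.9 MPa

1210 MPa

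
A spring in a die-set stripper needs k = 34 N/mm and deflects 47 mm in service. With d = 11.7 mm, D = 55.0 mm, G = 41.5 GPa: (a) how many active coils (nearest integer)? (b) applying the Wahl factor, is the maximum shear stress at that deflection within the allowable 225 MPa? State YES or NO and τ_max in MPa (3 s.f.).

N_a = Gd⁴/(8D³k) = (41.5×10³)(11.7⁴)/(8·55.0³·34) = 17.18 → N_a = 17
Actual rate k = Gd⁴/(8D³·17) = 34.369 N/mm
Working load F = kδ = 34.369·47 = 1615.3 N
C = 55.0/11.7 = 4.7009; K_W = (4C−1)/(4C−4)+0.615/C = 1.3335
τ_max = K_W·8FD/(πd³) = 1.3335·141.26 = 188.36 MPa
τ_max ≤ 225 MPa → acceptable

(a) 17 coils; (b) YES, τ_max = 188 MPa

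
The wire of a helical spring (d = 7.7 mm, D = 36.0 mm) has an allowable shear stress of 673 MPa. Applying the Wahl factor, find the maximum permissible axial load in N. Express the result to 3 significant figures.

C = D/d = 36.0/7.7 = 4.6753
K_W = (4C−1)/(4C−4) + 0.615/C = 17.701/14.701 + 0.1315 = 1.3356
τ_max = K·8FD/(πd³) → F_max = τ_allow·πd³/(8DK)
F_max = 673·π·7.7³/(8·36.0·1.3356) = 9.6524e+05/384.65 = 2509.4 N

2510 N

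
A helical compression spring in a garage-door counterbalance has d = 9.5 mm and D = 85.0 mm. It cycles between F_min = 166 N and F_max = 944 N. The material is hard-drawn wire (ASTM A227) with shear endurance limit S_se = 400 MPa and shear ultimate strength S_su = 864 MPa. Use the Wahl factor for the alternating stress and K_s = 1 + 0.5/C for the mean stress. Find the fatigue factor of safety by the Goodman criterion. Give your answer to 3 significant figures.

C = D/d = 85.0/9.5 = 8.9474; K_W = (4C−1)/(4C−4)+0.615/C = 1.1631; K_s = 1+0.5/C = 1.0559
F_a = (F_max−F_min)/2 = 389 N; F_m = (F_max+F_min)/2 = 555 N
τ_a = K_W·8F_aD/(πd³) = 1.1631 × 98.206 = 114.22 MPa
τ_m = K_s·8F_mD/(πd³) = 1.0559 × 140.11 = 147.94 MPa
Goodman: 1/n_f = τ_a/S_se + τ_m/S_su = 114.22/400 + 147.94/864 = 0.28556 + 0.17123 = 0.45679
n_f = 1/0.45679 = 2.189

2.19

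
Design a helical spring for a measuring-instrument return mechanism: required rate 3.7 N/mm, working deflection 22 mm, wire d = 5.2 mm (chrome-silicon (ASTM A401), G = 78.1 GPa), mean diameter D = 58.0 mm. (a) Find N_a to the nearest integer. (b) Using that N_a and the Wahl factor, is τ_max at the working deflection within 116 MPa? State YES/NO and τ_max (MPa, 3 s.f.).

(a) 10 coils; (b) YES, τ_max = 95.4 MPa

N_a = Gd⁴/(8D³k) = (78.1×10³)(5.2⁴)/(8·58.0³·3.7) = 9.888 → N_a = 10
Actual rate k = Gd⁴/(8D³·10) = 3.6584 N/mm
Working load F = kδ = 3.6584·22 = 80.485 N
C = 58.0/5.2 = 11.1538; K_W = (4C−1)/(4C−4)+0.615/C = 1.1290
τ_max = K_W·8FD/(πd³) = 1.1290·84.542 = 95.448 MPa
τ_max ≤ 116 MPa → acceptable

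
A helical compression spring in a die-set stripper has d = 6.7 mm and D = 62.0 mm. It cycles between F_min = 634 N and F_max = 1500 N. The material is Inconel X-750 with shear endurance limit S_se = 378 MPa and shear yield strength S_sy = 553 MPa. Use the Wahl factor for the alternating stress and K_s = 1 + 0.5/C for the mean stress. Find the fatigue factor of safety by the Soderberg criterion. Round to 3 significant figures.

C = D/d = 62.0/6.7 = 9.2537; K_W = (4C−1)/(4C−4)+0.615/C = 1.1573; K_s = 1+0.5/C = 1.0540
F_a = (F_max−F_min)/2 = 433 N; F_m = (F_max+F_min)/2 = 1067 N
τ_a = K_W·8F_aD/(πd³) = 1.1573 × 227.3 = 263.06 MPa
τ_m = K_s·8F_mD/(πd³) = 1.0540 × 560.11 = 590.37 MPa
Soderberg: 1/n_f = τ_a/S_se + τ_m/S_sy = 263.06/378 + 590.37/553 = 0.69592 + 1.06758 = 1.7635
n_f = 1/1.7635 = 0.5671

0.567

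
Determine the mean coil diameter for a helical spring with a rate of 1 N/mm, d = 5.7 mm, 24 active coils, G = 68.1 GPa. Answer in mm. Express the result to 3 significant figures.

72.1 mm

D = (Gd⁴/(8N_a·k))^(1/3) = (68.1×10³·5.7⁴/(8·24·1))^(1/3)
  = (374408)^(1/3) = 72.0745 mm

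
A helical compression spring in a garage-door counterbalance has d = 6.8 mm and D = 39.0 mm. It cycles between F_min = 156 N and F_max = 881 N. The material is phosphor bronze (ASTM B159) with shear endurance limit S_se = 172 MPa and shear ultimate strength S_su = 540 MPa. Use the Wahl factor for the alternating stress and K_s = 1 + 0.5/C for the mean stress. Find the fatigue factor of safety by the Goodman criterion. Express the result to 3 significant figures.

C = D/d = 39.0/6.8 = 5.7353; K_W = (4C−1)/(4C−4)+0.615/C = 1.2656; K_s = 1+0.5/C = 1.0872
F_a = (F_max−F_min)/2 = 362.5 N; F_m = (F_max+F_min)/2 = 518.5 N
τ_a = K_W·8F_aD/(πd³) = 1.2656 × 114.49 = 144.91 MPa
τ_m = K_s·8F_mD/(πd³) = 1.0872 × 163.77 = 178.04 MPa
Goodman: 1/n_f = τ_a/S_se + τ_m/S_su = 144.91/172 + 178.04/540 = 0.84248 + 0.32971 = 1.1722
n_f = 1/1.1722 = 0.8531

0.853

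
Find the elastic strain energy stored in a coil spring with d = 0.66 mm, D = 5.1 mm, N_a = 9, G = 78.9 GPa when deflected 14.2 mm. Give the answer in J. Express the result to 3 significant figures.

0.158 J

k = Gd⁴/(8D³N_a) = (78.9×10³)(0.66⁴)/(8·5.1³·9) = 1.5675 N/mm
U = ½kδ² = 0.5 × 1.5675 × 14.2² = 158.04 N·mm = 0.15804 J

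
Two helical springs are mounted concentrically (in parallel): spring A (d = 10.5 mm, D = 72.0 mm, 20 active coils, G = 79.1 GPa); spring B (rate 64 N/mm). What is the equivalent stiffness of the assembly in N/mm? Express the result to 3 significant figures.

80.1 N/mm

k_A = Gd⁴/(8D³N_a) = (79.1×10³)(10.5⁴)/(8·72.0³·20) = 16.1 N/mm
Parallel: k_eq = 16.1 + 64 = 80.1 N/mm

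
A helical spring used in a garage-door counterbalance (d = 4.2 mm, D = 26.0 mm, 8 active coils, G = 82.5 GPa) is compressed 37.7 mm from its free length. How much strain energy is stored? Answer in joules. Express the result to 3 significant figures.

k = Gd⁴/(8D³N_a) = (82.5×10³)(4.2⁴)/(8·26.0³·8) = 22.822 N/mm
U = ½kδ² = 0.5 × 22.822 × 37.7² = 16218 N·mm = 16.218 J

16.2 J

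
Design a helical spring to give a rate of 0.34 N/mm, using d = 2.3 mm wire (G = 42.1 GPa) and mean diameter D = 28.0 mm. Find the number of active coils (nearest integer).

N_a = Gd⁴/(8D³k) = (42.1×10³ × 2.3⁴)/(8 × 28.0³ × 0.34)
    = 1.17813e+06 / 59709.4 = 19.73 → 20 coils

20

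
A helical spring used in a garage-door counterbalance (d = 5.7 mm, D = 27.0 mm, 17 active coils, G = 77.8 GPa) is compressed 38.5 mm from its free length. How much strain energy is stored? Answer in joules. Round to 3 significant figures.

k = Gd⁴/(8D³N_a) = (77.8×10³)(5.7⁴)/(8·27.0³·17) = 30.68 N/mm
U = ½kδ² = 0.5 × 30.68 × 38.5² = 22737 N·mm = 22.737 J

22.7 J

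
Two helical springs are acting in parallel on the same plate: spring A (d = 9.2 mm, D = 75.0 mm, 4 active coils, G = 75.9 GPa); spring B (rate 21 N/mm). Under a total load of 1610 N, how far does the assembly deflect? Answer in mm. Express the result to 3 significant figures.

k_A = Gd⁴/(8D³N_a) = (75.9×10³)(9.2⁴)/(8·75.0³·4) = 40.277 N/mm
Parallel: k_eq = 40.277 + 21 = 61.277 N/mm
δ = F/k_eq = 1610/61.277 = 26.274 mm

26.3 mm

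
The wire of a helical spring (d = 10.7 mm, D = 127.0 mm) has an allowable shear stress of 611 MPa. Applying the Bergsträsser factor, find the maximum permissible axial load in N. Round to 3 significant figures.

C = D/d = 127.0/10.7 = 11.8692
K_B = (4C+2)/(4C−3) = 49.477/44.477 = 1.1124
τ_max = K·8FD/(πd³) → F_max = τ_allow·πd³/(8DK)
F_max = 611·π·10.7³/(8·127.0·1.1124) = 2.3515e+06/1130.2 = 2080.6 N

2080 N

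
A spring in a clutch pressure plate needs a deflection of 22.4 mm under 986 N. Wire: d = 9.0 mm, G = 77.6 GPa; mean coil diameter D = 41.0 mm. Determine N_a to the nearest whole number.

21

Required rate k = F/δ = 986/22.4 = 44.018 N/mm
N_a = Gd⁴/(8D³k) = (77.6×10³ × 9.0⁴)/(8 × 41.0³ × 44.018)
    = 5.09134e+08 / 2.427e+07 = 20.98 → 21 coils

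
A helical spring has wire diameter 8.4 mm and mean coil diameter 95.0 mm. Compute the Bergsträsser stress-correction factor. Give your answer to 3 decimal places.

1.118

C = D/d = 95.0/8.4 = 11.3095
K_B = (4C+2)/(4C−3) = 47.238/42.238 = 1.1184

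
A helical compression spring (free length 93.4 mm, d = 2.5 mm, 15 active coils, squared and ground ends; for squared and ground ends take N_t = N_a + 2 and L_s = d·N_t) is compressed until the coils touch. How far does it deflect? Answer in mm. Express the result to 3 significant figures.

N_t = 17; L_s = 2.5·17 = 42.5 mm
δ_solid = L₀ − L_s = 93.4 − 42.5 = 50.9 mm

50.9 mm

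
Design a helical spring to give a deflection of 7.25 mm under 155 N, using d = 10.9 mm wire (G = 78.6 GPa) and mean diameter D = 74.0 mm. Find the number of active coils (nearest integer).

Required rate k = F/δ = 155/7.25 = 21.379 N/mm
N_a = Gd⁴/(8D³k) = (78.6×10³ × 10.9⁴)/(8 × 74.0³ × 21.379)
    = 1.1095e+09 / 6.93073e+07 = 16.01 → 16 coils

16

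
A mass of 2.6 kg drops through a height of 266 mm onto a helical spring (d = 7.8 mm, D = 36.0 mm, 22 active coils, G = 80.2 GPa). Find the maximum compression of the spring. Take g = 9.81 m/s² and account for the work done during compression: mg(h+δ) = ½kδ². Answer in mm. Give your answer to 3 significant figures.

20.1 mm

k = Gd⁴/(8D³N_a) = (80.2×10³)(7.8⁴)/(8·36.0³·22) = 36.152 N/mm
W = mg = 2.6 × 9.81 = 25.506 N
½kδ² − Wδ − Wh = 0 → δ = (W + √(W² + 2kWh))/k
δ = (25.506 + √(650.56 + 490554))/36.152 = (25.506 + 700.86)/36.152 = 20.092 mm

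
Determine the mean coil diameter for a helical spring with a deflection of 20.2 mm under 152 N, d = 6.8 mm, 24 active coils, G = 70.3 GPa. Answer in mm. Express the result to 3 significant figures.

47.0 mm

Required rate k = F/δ = 152/20.2 = 7.5248 N/mm
D = (Gd⁴/(8N_a·k))^(1/3) = (70.3×10³·6.8⁴/(8·24·7.5248))^(1/3)
  = (104039)^(1/3) = 47.0326 mm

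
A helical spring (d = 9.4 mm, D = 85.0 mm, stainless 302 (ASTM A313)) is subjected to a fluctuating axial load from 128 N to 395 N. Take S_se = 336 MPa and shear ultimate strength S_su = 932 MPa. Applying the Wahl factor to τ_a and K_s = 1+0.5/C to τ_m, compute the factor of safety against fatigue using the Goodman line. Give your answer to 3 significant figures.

5.07

C = D/d = 85.0/9.4 = 9.0426; K_W = (4C−1)/(4C−4)+0.615/C = 1.1613; K_s = 1+0.5/C = 1.0553
F_a = (F_max−F_min)/2 = 133.5 N; F_m = (F_max+F_min)/2 = 261.5 N
τ_a = K_W·8F_aD/(πd³) = 1.1613 × 34.79 = 40.401 MPa
τ_m = K_s·8F_mD/(πd³) = 1.0553 × 68.147 = 71.915 MPa
Goodman: 1/n_f = τ_a/S_se + τ_m/S_su = 40.401/336 + 71.915/932 = 0.12024 + 0.07716 = 0.1974
n_f = 1/0.1974 = 5.066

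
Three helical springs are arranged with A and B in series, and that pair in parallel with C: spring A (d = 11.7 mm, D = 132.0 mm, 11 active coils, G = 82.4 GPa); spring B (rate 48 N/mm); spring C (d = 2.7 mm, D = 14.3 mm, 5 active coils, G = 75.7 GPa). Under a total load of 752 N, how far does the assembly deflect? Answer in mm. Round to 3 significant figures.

18.4 mm

k_A = Gd⁴/(8D³N_a) = (82.4×10³)(11.7⁴)/(8·132.0³·11) = 7.629 N/mm
k_C = Gd⁴/(8D³N_a) = (75.7×10³)(2.7⁴)/(8·14.3³·5) = 34.394 N/mm
Springs A,B series: k_AB = 1/(1/7.629+1/48) = 6.5827 N/mm; parallel with C: k_eq = 6.5827+34.394 = 40.977 N/mm
δ = F/k_eq = 752/40.977 = 18.352 mm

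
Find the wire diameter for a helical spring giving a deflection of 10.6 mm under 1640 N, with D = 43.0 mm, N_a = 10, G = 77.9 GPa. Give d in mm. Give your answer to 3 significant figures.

10.6 mm

Required rate k = F/δ = 1640/10.6 = 154.72 N/mm
d = (8D³N_a·k / G)^(1/4) = (8·43.0³·10·154.72 / (77.9×10³))^0.25
  = (12633)^0.25 = 10.6017 mm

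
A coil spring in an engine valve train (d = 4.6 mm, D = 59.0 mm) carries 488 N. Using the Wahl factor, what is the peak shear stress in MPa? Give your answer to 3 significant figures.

837 MPa

Spring index C = D/d = 59.0/4.6 = 12.8261
K_W = (4C−1)/(4C−4) + 0.615/C = 50.304/47.304 + 0.0479 = 1.1114
τ₀ = 8FD/(πd³) = 8·488·59.0/(π·4.6³) = 230336/305.79 = 753.25 MPa
τ_max = K·τ₀ = 1.1114 × 753.25 = 837.14 MPa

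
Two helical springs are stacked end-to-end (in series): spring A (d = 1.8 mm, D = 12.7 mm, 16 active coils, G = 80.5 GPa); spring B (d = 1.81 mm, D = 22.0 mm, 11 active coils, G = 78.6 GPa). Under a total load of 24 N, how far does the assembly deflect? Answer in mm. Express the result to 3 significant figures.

k_A = Gd⁴/(8D³N_a) = (80.5×10³)(1.8⁴)/(8·12.7³·16) = 3.223 N/mm
k_B = Gd⁴/(8D³N_a) = (78.6×10³)(1.81⁴)/(8·22.0³·11) = 0.9003 N/mm
Series: 1/k_eq = 1/3.223 + 1/0.9003 = 1.421; k_eq = 0.70372 N/mm
δ = F/k_eq = 24/0.70372 = 34.104 mm

34.1 mm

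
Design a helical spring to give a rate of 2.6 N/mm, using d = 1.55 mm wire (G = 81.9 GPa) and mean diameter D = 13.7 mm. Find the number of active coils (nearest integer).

9

N_a = Gd⁴/(8D³k) = (81.9×10³ × 1.55⁴)/(8 × 13.7³ × 2.6)
    = 472727 / 53484.1 = 8.839 → 9 coils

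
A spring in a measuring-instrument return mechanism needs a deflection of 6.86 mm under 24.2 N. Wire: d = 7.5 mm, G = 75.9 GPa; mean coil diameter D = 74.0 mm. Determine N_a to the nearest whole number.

21

Required rate k = F/δ = 24.2/6.86 = 3.5277 N/mm
N_a = Gd⁴/(8D³k) = (75.9×10³ × 7.5⁴)/(8 × 74.0³ × 3.5277)
    = 2.40152e+08 / 1.14361e+07 = 21 → 21 coils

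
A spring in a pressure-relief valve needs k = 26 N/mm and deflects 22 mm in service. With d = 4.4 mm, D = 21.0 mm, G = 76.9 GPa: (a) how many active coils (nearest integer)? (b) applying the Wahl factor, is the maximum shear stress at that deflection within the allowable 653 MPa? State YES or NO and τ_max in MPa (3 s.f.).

(a) 15 coils; (b) YES, τ_max = 476 MPa

N_a = Gd⁴/(8D³k) = (76.9×10³)(4.4⁴)/(8·21.0³·26) = 14.96 → N_a = 15
Actual rate k = Gd⁴/(8D³·15) = 25.936 N/mm
Working load F = kδ = 25.936·22 = 570.59 N
C = 21.0/4.4 = 4.7727; K_W = (4C−1)/(4C−4)+0.615/C = 1.3277
τ_max = K_W·8FD/(πd³) = 1.3277·358.2 = 475.56 MPa
τ_max ≤ 653 MPa → acceptable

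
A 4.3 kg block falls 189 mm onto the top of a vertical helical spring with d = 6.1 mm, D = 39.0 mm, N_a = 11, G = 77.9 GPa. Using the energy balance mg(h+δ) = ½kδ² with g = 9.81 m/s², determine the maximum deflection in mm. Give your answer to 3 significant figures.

29.9 mm

k = Gd⁴/(8D³N_a) = (77.9×10³)(6.1⁴)/(8·39.0³·11) = 20.662 N/mm
W = mg = 4.3 × 9.81 = 42.183 N
½kδ² − Wδ − Wh = 0 → δ = (W + √(W² + 2kWh))/k
δ = (42.183 + √(1779.4 + 329465))/20.662 = (42.183 + 575.54)/20.662 = 29.896 mm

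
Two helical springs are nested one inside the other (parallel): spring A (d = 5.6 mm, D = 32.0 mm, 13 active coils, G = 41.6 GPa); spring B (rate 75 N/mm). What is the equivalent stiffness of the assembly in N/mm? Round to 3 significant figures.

k_A = Gd⁴/(8D³N_a) = (41.6×10³)(5.6⁴)/(8·32.0³·13) = 12.005 N/mm
Parallel: k_eq = 12.005 + 75 = 87.005 N/mm

87.0 N/mm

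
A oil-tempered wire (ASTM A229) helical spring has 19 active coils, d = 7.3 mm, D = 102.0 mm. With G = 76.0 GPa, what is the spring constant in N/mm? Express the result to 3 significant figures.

k = Gd⁴/(8D³N_a) = (76.0×10³ × 7.3⁴) / (8 × 102.0³ × 19)
  = 2.15827e+08 / 1.61304e+08 = 1.338 N/mm

1.34 N/mm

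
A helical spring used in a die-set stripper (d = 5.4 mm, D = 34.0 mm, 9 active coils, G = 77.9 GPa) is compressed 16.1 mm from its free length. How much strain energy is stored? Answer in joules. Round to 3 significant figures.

k = Gd⁴/(8D³N_a) = (77.9×10³)(5.4⁴)/(8·34.0³·9) = 23.407 N/mm
U = ½kδ² = 0.5 × 23.407 × 16.1² = 3033.6 N·mm = 3.0336 J

3.03 J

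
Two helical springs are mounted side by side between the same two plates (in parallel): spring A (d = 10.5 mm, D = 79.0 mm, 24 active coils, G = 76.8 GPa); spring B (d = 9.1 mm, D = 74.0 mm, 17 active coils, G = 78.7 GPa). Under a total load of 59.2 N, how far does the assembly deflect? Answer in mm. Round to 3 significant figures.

3.01 mm

k_A = Gd⁴/(8D³N_a) = (76.8×10³)(10.5⁴)/(8·79.0³·24) = 9.8613 N/mm
k_B = Gd⁴/(8D³N_a) = (78.7×10³)(9.1⁴)/(8·74.0³·17) = 9.7928 N/mm
Parallel: k_eq = 9.8613 + 9.7928 = 19.654 N/mm
δ = F/k_eq = 59.2/19.654 = 3.0121 mm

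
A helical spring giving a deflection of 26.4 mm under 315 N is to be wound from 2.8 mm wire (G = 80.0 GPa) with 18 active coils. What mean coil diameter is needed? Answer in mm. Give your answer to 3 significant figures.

Required rate k = F/δ = 315/26.4 = 11.932 N/mm
D = (Gd⁴/(8N_a·k))^(1/3) = (80.0×10³·2.8⁴/(8·18·11.932))^(1/3)
  = (2861.89)^(1/3) = 14.1977 mm

14.2 mm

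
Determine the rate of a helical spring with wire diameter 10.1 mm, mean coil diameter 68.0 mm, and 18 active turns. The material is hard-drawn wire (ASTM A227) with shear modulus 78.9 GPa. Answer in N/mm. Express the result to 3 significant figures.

18.1 N/mm

k = Gd⁴/(8D³N_a) = (78.9×10³ × 10.1⁴) / (8 × 68.0³ × 18)
  = 8.21037e+08 / 4.52782e+07 = 18.133 N/mm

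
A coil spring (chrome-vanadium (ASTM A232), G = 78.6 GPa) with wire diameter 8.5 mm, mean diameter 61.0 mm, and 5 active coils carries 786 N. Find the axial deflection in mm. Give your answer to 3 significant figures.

17.4 mm

k = Gd⁴/(8D³N_a) = (78.6×10³)(8.5⁴)/(8·61.0³·5) = 45.191 N/mm
δ = F/k = 786 / 45.191 = 17.393 mm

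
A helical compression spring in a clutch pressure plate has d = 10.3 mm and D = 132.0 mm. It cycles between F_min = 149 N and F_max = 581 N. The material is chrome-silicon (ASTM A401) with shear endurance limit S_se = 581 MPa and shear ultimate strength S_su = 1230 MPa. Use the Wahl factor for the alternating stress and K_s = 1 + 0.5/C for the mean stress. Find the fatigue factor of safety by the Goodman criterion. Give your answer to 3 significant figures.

C = D/d = 132.0/10.3 = 12.8155; K_W = (4C−1)/(4C−4)+0.615/C = 1.1115; K_s = 1+0.5/C = 1.0390
F_a = (F_max−F_min)/2 = 216 N; F_m = (F_max+F_min)/2 = 365 N
τ_a = K_W·8F_aD/(πd³) = 1.1115 × 66.444 = 73.85 MPa
τ_m = K_s·8F_mD/(πd³) = 1.0390 × 112.28 = 116.66 MPa
Goodman: 1/n_f = τ_a/S_se + τ_m/S_su = 73.85/581 + 116.66/1230 = 0.12711 + 0.09484 = 0.22195
n_f = 1/0.22195 = 4.505

4.51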